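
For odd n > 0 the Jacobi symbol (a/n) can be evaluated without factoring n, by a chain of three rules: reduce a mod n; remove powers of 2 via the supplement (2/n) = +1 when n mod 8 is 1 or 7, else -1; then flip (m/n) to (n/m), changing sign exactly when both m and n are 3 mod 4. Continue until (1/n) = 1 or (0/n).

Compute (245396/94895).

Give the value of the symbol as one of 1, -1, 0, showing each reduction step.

(245396/94895): 245396 mod 94895 = 55606, so (245396/94895) = (55606/94895)
factor out 2^1: 55606 = 2^1·27803; with 94895 mod 8 = 7, (2/94895) = +1; sign now +1; continue with (27803/94895)
flip (27803/94895) -> (94895/27803): both odd, 27803 mod 4 = 3, 94895 mod 4 = 3, so the flip contributes -1; sign now -1
(94895/27803): 94895 mod 27803 = 11486, so (94895/27803) = (11486/27803)
factor out 2^1: 11486 = 2^1·5743; with 27803 mod 8 = 3, (2/27803) = -1; sign now +1; continue with (5743/27803)
flip (5743/27803) -> (27803/5743): both odd, 5743 mod 4 = 3, 27803 mod 4 = 3, so the flip contributes -1; sign now -1
(27803/5743): 27803 mod 5743 = 4831, so (27803/5743) = (4831/5743)
flip (4831/5743) -> (5743/4831): both odd, 4831 mod 4 = 3, 5743 mod 4 = 3, so the flip contributes -1; sign now +1
(5743/4831): 5743 mod 4831 = 912, so (5743/4831) = (912/4831)
factor out 2^4: 912 = 2^4·57; with 4831 mod 8 = 7, (2/4831) = +1; sign now +1; continue with (57/4831)
flip (57/4831) -> (4831/57): both odd, 57 mod 4 = 1, 4831 mod 4 = 3, so the flip contributes +1; sign now +1
(4831/57): 4831 mod 57 = 43, so (4831/57) = (43/57)
flip (43/57) -> (57/43): both odd, 43 mod 4 = 3, 57 mod 4 = 1, so the flip contributes +1; sign now +1
(57/43): 57 mod 43 = 14, so (57/43) = (14/43)
factor out 2^1: 14 = 2^1·7; with 43 mod 8 = 3, (2/43) = -1; sign now -1; continue with (7/43)
flip (7/43) -> (43/7): both odd, 7 mod 4 = 3, 43 mod 4 = 3, so the flip contributes -1; sign now +1
(43/7): 43 mod 7 = 1, so (43/7) = (1/7)
reached (1/7) = 1, so the symbol is +1

1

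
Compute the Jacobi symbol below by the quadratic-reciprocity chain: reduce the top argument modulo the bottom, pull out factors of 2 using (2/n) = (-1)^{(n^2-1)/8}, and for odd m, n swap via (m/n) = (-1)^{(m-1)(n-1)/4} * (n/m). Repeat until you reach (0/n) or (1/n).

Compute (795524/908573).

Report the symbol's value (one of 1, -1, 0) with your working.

795524 = 2^2·198881; (2/908573) = -1 since 908573 mod 8 = 5, so (795524/908573) = (-1)^2·(198881/908573); sign now +1
reciprocity: (198881/908573) = +1·(908573/198881) since 198881 mod 4 = 1, 908573 mod 4 = 1; sign now +1
(908573/198881) = (113049/198881)   [reduce mod 198881]
reciprocity: (113049/198881) = +1·(198881/113049) since 113049 mod 4 = 1, 198881 mod 4 = 1; sign now +1
(198881/113049) = (85832/113049)   [reduce mod 113049]
85832 = 2^3·10729; (2/113049) = +1 since 113049 mod 8 = 1, so (85832/113049) = (+1)^3·(10729/113049); sign now +1
reciprocity: (10729/113049) = +1·(113049/10729) since 10729 mod 4 = 1, 113049 mod 4 = 1; sign now +1
(113049/10729) = (5759/10729)   [reduce mod 10729]
reciprocity: (5759/10729) = +1·(10729/5759) since 5759 mod 4 = 3, 10729 mod 4 = 1; sign now +1
(10729/5759) = (4970/5759)   [reduce mod 5759]
4970 = 2^1·2485; (2/5759) = +1 since 5759 mod 8 = 7, so (4970/5759) = (+1)^1·(2485/5759); sign now +1
reciprocity: (2485/5759) = +1·(5759/2485) since 2485 mod 4 = 1, 5759 mod 4 = 3; sign now +1
(5759/2485) = (789/2485)   [reduce mod 2485]
reciprocity: (789/2485) = +1·(2485/789) since 789 mod 4 = 1, 2485 mod 4 = 1; sign now +1
(2485/789) = (118/789)   [reduce mod 789]
118 = 2^1·59; (2/789) = -1 since 789 mod 8 = 5, so (118/789) = (-1)^1·(59/789); sign now -1
reciprocity: (59/789) = +1·(789/59) since 59 mod 4 = 3, 789 mod 4 = 1; sign now -1
(789/59) = (22/59)   [reduce mod 59]
22 = 2^1·11; (2/59) = -1 since 59 mod 8 = 3, so (22/59) = (-1)^1·(11/59); sign now +1
reciprocity: (11/59) = -1·(59/11) since 11 mod 4 = 3, 59 mod 4 = 3; sign now -1
(59/11) = (4/11)   [reduce mod 11]
4 = 2^2·1; (2/11) = -1 since 11 mod 8 = 3, so (4/11) = (-1)^2·(1/11); sign now -1
(1/11) = 1; final value = sign = -1

-1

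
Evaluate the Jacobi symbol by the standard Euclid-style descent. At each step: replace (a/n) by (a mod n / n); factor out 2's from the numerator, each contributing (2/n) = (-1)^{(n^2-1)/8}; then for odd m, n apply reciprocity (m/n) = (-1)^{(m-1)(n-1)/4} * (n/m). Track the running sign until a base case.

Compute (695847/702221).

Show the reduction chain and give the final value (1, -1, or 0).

1

flip (695847/702221) -> (702221/695847): both odd, 695847 mod 4 = 3, 702221 mod 4 = 1, so the flip contributes +1; sign now +1
(702221/695847): 702221 mod 695847 = 6374, so (702221/695847) = (6374/695847)
factor out 2^1: 6374 = 2^1·3187; with 695847 mod 8 = 7, (2/695847) = +1; sign now +1; continue with (3187/695847)
flip (3187/695847) -> (695847/3187): both odd, 3187 mod 4 = 3, 695847 mod 4 = 3, so the flip contributes -1; sign now -1
(695847/3187): 695847 mod 3187 = 1081, so (695847/3187) = (1081/3187)
flip (1081/3187) -> (3187/1081): both odd, 1081 mod 4 = 1, 3187 mod 4 = 3, so the flip contributes +1; sign now -1
(3187/1081): 3187 mod 1081 = 1025, so (3187/1081) = (1025/1081)
flip (1025/1081) -> (1081/1025): both odd, 1025 mod 4 = 1, 1081 mod 4 = 1, so the flip contributes +1; sign now -1
(1081/1025): 1081 mod 1025 = 56, so (1081/1025) = (56/1025)
factor out 2^3: 56 = 2^3·7; with 1025 mod 8 = 1, (2/1025) = +1; sign now -1; continue with (7/1025)
flip (7/1025) -> (1025/7): both odd, 7 mod 4 = 3, 1025 mod 4 = 1, so the flip contributes +1; sign now -1
(1025/7): 1025 mod 7 = 3, so (1025/7) = (3/7)
flip (3/7) -> (7/3): both odd, 3 mod 4 = 3, 7 mod 4 = 3, so the flip contributes -1; sign now +1
(7/3): 7 mod 3 = 1, so (7/3) = (1/3)
reached (1/3) = 1, so the symbol is +1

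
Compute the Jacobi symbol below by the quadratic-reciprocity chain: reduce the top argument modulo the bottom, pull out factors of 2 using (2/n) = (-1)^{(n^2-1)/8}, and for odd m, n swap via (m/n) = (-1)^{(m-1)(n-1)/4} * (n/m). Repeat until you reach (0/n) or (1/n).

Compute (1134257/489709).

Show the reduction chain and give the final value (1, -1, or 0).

(1134257/489709) = (154839/489709)   [reduce mod 489709]
reciprocity: (154839/489709) = +1·(489709/154839) since 154839 mod 4 = 3, 489709 mod 4 = 1; sign now +1
(489709/154839) = (25192/154839)   [reduce mod 154839]
25192 = 2^3·3149; (2/154839) = +1 since 154839 mod 8 = 7, so (25192/154839) = (+1)^3·(3149/154839); sign now +1
reciprocity: (3149/154839) = +1·(154839/3149) since 3149 mod 4 = 1, 154839 mod 4 = 3; sign now +1
(154839/3149) = (538/3149)   [reduce mod 3149]
538 = 2^1·269; (2/3149) = -1 since 3149 mod 8 = 5, so (538/3149) = (-1)^1·(269/3149); sign now -1
reciprocity: (269/3149) = +1·(3149/269) since 269 mod 4 = 1, 3149 mod 4 = 1; sign now -1
(3149/269) = (190/269)   [reduce mod 269]
190 = 2^1·95; (2/269) = -1 since 269 mod 8 = 5, so (190/269) = (-1)^1·(95/269); sign now +1
reciprocity: (95/269) = +1·(269/95) since 95 mod 4 = 3, 269 mod 4 = 1; sign now +1
(269/95) = (79/95)   [reduce mod 95]
reciprocity: (79/95) = -1·(95/79) since 79 mod 4 = 3, 95 mod 4 = 3; sign now -1
(95/79) = (16/79)   [reduce mod 79]
16 = 2^4·1; (2/79) = +1 since 79 mod 8 = 7, so (16/79) = (+1)^4·(1/79); sign now -1
(1/79) = 1; final value = sign = -1

-1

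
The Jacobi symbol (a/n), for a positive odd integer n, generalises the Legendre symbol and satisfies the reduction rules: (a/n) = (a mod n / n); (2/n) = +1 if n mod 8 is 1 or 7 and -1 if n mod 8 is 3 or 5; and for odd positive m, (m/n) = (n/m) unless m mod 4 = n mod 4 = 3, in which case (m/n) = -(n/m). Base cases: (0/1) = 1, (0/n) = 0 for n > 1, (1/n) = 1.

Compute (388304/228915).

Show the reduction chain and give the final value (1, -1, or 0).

1

(388304/228915): 388304 mod 228915 = 159389, so (388304/228915) = (159389/228915)
flip (159389/228915) -> (228915/159389): both odd, 159389 mod 4 = 1, 228915 mod 4 = 3, so the flip contributes +1; sign now +1
(228915/159389): 228915 mod 159389 = 69526, so (228915/159389) = (69526/159389)
factor out 2^1: 69526 = 2^1·34763; with 159389 mod 8 = 5, (2/159389) = -1; sign now -1; continue with (34763/159389)
flip (34763/159389) -> (159389/34763): both odd, 34763 mod 4 = 3, 159389 mod 4 = 1, so the flip contributes +1; sign now -1
(159389/34763): 159389 mod 34763 = 20337, so (159389/34763) = (20337/34763)
flip (20337/34763) -> (34763/20337): both odd, 20337 mod 4 = 1, 34763 mod 4 = 3, so the flip contributes +1; sign now -1
(34763/20337): 34763 mod 20337 = 14426, so (34763/20337) = (14426/20337)
factor out 2^1: 14426 = 2^1·7213; with 20337 mod 8 = 1, (2/20337) = +1; sign now -1; continue with (7213/20337)
flip (7213/20337) -> (20337/7213): both odd, 7213 mod 4 = 1, 20337 mod 4 = 1, so the flip contributes +1; sign now -1
(20337/7213): 20337 mod 7213 = 5911, so (20337/7213) = (5911/7213)
flip (5911/7213) -> (7213/5911): both odd, 5911 mod 4 = 3, 7213 mod 4 = 1, so the flip contributes +1; sign now -1
(7213/5911): 7213 mod 5911 = 1302, so (7213/5911) = (1302/5911)
factor out 2^1: 1302 = 2^1·651; with 5911 mod 8 = 7, (2/5911) = +1; sign now -1; continue with (651/5911)
flip (651/5911) -> (5911/651): both odd, 651 mod 4 = 3, 5911 mod 4 = 3, so the flip contributes -1; sign now +1
(5911/651): 5911 mod 651 = 52, so (5911/651) = (52/651)
factor out 2^2: 52 = 2^2·13; with 651 mod 8 = 3, (2/651) = -1; sign now +1; continue with (13/651)
flip (13/651) -> (651/13): both odd, 13 mod 4 = 1, 651 mod 4 = 3, so the flip contributes +1; sign now +1
(651/13): 651 mod 13 = 1, so (651/13) = (1/13)
reached (1/13) = 1, so the symbol is +1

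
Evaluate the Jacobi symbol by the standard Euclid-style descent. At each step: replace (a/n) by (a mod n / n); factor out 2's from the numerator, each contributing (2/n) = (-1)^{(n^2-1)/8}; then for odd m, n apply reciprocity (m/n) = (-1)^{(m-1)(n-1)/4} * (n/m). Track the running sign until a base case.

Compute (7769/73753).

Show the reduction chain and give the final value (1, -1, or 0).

1

flip (7769/73753) -> (73753/7769): both odd, 7769 mod 4 = 1, 73753 mod 4 = 1, so the flip contributes +1; sign now +1
(73753/7769): 73753 mod 7769 = 3832, so (73753/7769) = (3832/7769)
factor out 2^3: 3832 = 2^3·479; with 7769 mod 8 = 1, (2/7769) = +1; sign now +1; continue with (479/7769)
flip (479/7769) -> (7769/479): both odd, 479 mod 4 = 3, 7769 mod 4 = 1, so the flip contributes +1; sign now +1
(7769/479): 7769 mod 479 = 105, so (7769/479) = (105/479)
flip (105/479) -> (479/105): both odd, 105 mod 4 = 1, 479 mod 4 = 3, so the flip contributes +1; sign now +1
(479/105): 479 mod 105 = 59, so (479/105) = (59/105)
flip (59/105) -> (105/59): both odd, 59 mod 4 = 3, 105 mod 4 = 1, so the flip contributes +1; sign now +1
(105/59): 105 mod 59 = 46, so (105/59) = (46/59)
factor out 2^1: 46 = 2^1·23; with 59 mod 8 = 3, (2/59) = -1; sign now -1; continue with (23/59)
flip (23/59) -> (59/23): both odd, 23 mod 4 = 3, 59 mod 4 = 3, so the flip contributes -1; sign now +1
(59/23): 59 mod 23 = 13, so (59/23) = (13/23)
flip (13/23) -> (23/13): both odd, 13 mod 4 = 1, 23 mod 4 = 3, so the flip contributes +1; sign now +1
(23/13): 23 mod 13 = 10, so (23/13) = (10/13)
factor out 2^1: 10 = 2^1·5; with 13 mod 8 = 5, (2/13) = -1; sign now -1; continue with (5/13)
flip (5/13) -> (13/5): both odd, 5 mod 4 = 1, 13 mod 4 = 1, so the flip contributes +1; sign now -1
(13/5): 13 mod 5 = 3, so (13/5) = (3/5)
flip (3/5) -> (5/3): both odd, 3 mod 4 = 3, 5 mod 4 = 1, so the flip contributes +1; sign now -1
(5/3): 5 mod 3 = 2, so (5/3) = (2/3)
factor out 2^1: 2 = 2^1·1; with 3 mod 8 = 3, (2/3) = -1; sign now +1; continue with (1/3)
reached (1/3) = 1, so the symbol is +1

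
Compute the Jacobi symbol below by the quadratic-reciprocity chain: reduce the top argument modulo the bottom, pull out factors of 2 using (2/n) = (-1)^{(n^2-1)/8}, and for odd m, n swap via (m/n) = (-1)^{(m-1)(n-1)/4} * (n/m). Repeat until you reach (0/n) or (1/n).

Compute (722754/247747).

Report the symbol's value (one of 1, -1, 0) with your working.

-1

(722754/247747) = (227260/247747)   [reduce mod 247747]
227260 = 2^2·56815; (2/247747) = -1 since 247747 mod 8 = 3, so (227260/247747) = (-1)^2·(56815/247747); sign now +1
reciprocity: (56815/247747) = -1·(247747/56815) since 56815 mod 4 = 3, 247747 mod 4 = 3; sign now -1
(247747/56815) = (20487/56815)   [reduce mod 56815]
reciprocity: (20487/56815) = -1·(56815/20487) since 20487 mod 4 = 3, 56815 mod 4 = 3; sign now +1
(56815/20487) = (15841/20487)   [reduce mod 20487]
reciprocity: (15841/20487) = +1·(20487/15841) since 15841 mod 4 = 1, 20487 mod 4 = 3; sign now +1
(20487/15841) = (4646/15841)   [reduce mod 15841]
4646 = 2^1·2323; (2/15841) = +1 since 15841 mod 8 = 1, so (4646/15841) = (+1)^1·(2323/15841); sign now +1
reciprocity: (2323/15841) = +1·(15841/2323) since 2323 mod 4 = 3, 15841 mod 4 = 1; sign now +1
(15841/2323) = (1903/2323)   [reduce mod 2323]
reciprocity: (1903/2323) = -1·(2323/1903) since 1903 mod 4 = 3, 2323 mod 4 = 3; sign now -1
(2323/1903) = (420/1903)   [reduce mod 1903]
420 = 2^2·105; (2/1903) = +1 since 1903 mod 8 = 7, so (420/1903) = (+1)^2·(105/1903); sign now -1
reciprocity: (105/1903) = +1·(1903/105) since 105 mod 4 = 1, 1903 mod 4 = 3; sign now -1
(1903/105) = (13/105)   [reduce mod 105]
reciprocity: (13/105) = +1·(105/13) since 13 mod 4 = 1, 105 mod 4 = 1; sign now -1
(105/13) = (1/13)   [reduce mod 13]
(1/13) = 1; final value = sign = -1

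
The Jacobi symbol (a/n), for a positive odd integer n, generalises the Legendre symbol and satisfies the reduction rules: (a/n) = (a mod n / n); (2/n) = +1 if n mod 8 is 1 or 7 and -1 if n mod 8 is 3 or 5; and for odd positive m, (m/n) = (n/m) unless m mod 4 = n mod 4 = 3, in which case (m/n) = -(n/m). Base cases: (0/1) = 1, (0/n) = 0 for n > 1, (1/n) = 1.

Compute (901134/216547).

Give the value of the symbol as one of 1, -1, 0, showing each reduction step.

1

(901134/216547): 901134 mod 216547 = 34946, so (901134/216547) = (34946/216547)
factor out 2^1: 34946 = 2^1·17473; with 216547 mod 8 = 3, (2/216547) = -1; sign now -1; continue with (17473/216547)
flip (17473/216547) -> (216547/17473): both odd, 17473 mod 4 = 1, 216547 mod 4 = 3, so the flip contributes +1; sign now -1
(216547/17473): 216547 mod 17473 = 6871, so (216547/17473) = (6871/17473)
flip (6871/17473) -> (17473/6871): both odd, 6871 mod 4 = 3, 17473 mod 4 = 1, so the flip contributes +1; sign now -1
(17473/6871): 17473 mod 6871 = 3731, so (17473/6871) = (3731/6871)
flip (3731/6871) -> (6871/3731): both odd, 3731 mod 4 = 3, 6871 mod 4 = 3, so the flip contributes -1; sign now +1
(6871/3731): 6871 mod 3731 = 3140, so (6871/3731) = (3140/3731)
factor out 2^2: 3140 = 2^2·785; with 3731 mod 8 = 3, (2/3731) = -1; sign now +1; continue with (785/3731)
flip (785/3731) -> (3731/785): both odd, 785 mod 4 = 1, 3731 mod 4 = 3, so the flip contributes +1; sign now +1
(3731/785): 3731 mod 785 = 591, so (3731/785) = (591/785)
flip (591/785) -> (785/591): both odd, 591 mod 4 = 3, 785 mod 4 = 1, so the flip contributes +1; sign now +1
(785/591): 785 mod 591 = 194, so (785/591) = (194/591)
factor out 2^1: 194 = 2^1·97; with 591 mod 8 = 7, (2/591) = +1; sign now +1; continue with (97/591)
flip (97/591) -> (591/97): both odd, 97 mod 4 = 1, 591 mod 4 = 3, so the flip contributes +1; sign now +1
(591/97): 591 mod 97 = 9, so (591/97) = (9/97)
flip (9/97) -> (97/9): both odd, 9 mod 4 = 1, 97 mod 4 = 1, so the flip contributes +1; sign now +1
(97/9): 97 mod 9 = 7, so (97/9) = (7/9)
flip (7/9) -> (9/7): both odd, 7 mod 4 = 3, 9 mod 4 = 1, so the flip contributes +1; sign now +1
(9/7): 9 mod 7 = 2, so (9/7) = (2/7)
factor out 2^1: 2 = 2^1·1; with 7 mod 8 = 7, (2/7) = +1; sign now +1; continue with (1/7)
reached (1/7) = 1, so the symbol is +1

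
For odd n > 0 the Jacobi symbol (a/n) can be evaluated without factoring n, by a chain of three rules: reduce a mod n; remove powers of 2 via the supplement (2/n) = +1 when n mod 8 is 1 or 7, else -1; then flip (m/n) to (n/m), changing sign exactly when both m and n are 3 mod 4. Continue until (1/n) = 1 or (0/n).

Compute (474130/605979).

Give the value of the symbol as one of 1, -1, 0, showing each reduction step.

-1

474130 = 2^1·237065; (2/605979) = -1 since 605979 mod 8 = 3, so (474130/605979) = (-1)^1·(237065/605979); sign now -1
reciprocity: (237065/605979) = +1·(605979/237065) since 237065 mod 4 = 1, 605979 mod 4 = 3; sign now -1
(605979/237065) = (131849/237065)   [reduce mod 237065]
reciprocity: (131849/237065) = +1·(237065/131849) since 131849 mod 4 = 1, 237065 mod 4 = 1; sign now -1
(237065/131849) = (105216/131849)   [reduce mod 131849]
105216 = 2^8·411; (2/131849) = +1 since 131849 mod 8 = 1, so (105216/131849) = (+1)^8·(411/131849); sign now -1
reciprocity: (411/131849) = +1·(131849/411) since 411 mod 4 = 3, 131849 mod 4 = 1; sign now -1
(131849/411) = (329/411)   [reduce mod 411]
reciprocity: (329/411) = +1·(411/329) since 329 mod 4 = 1, 411 mod 4 = 3; sign now -1
(411/329) = (82/329)   [reduce mod 329]
82 = 2^1·41; (2/329) = +1 since 329 mod 8 = 1, so (82/329) = (+1)^1·(41/329); sign now -1
reciprocity: (41/329) = +1·(329/41) since 41 mod 4 = 1, 329 mod 4 = 1; sign now -1
(329/41) = (1/41)   [reduce mod 41]
(1/41) = 1; final value = sign = -1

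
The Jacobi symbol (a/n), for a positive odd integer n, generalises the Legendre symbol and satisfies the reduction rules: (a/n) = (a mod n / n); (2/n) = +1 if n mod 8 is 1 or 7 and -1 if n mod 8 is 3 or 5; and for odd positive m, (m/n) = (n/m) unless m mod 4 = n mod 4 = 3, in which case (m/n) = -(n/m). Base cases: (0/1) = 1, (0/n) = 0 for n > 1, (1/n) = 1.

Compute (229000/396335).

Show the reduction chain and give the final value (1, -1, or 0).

0

factor out 2^3: 229000 = 2^3·28625; with 396335 mod 8 = 7, (2/396335) = +1; sign now +1; continue with (28625/396335)
flip (28625/396335) -> (396335/28625): both odd, 28625 mod 4 = 1, 396335 mod 4 = 3, so the flip contributes +1; sign now +1
(396335/28625): 396335 mod 28625 = 24210, so (396335/28625) = (24210/28625)
factor out 2^1: 24210 = 2^1·12105; with 28625 mod 8 = 1, (2/28625) = +1; sign now +1; continue with (12105/28625)
flip (12105/28625) -> (28625/12105): both odd, 12105 mod 4 = 1, 28625 mod 4 = 1, so the flip contributes +1; sign now +1
(28625/12105): 28625 mod 12105 = 4415, so (28625/12105) = (4415/12105)
flip (4415/12105) -> (12105/4415): both odd, 4415 mod 4 = 3, 12105 mod 4 = 1, so the flip contributes +1; sign now +1
(12105/4415): 12105 mod 4415 = 3275, so (12105/4415) = (3275/4415)
flip (3275/4415) -> (4415/3275): both odd, 3275 mod 4 = 3, 4415 mod 4 = 3, so the flip contributes -1; sign now -1
(4415/3275): 4415 mod 3275 = 1140, so (4415/3275) = (1140/3275)
factor out 2^2: 1140 = 2^2·285; with 3275 mod 8 = 3, (2/3275) = -1; sign now -1; continue with (285/3275)
flip (285/3275) -> (3275/285): both odd, 285 mod 4 = 1, 3275 mod 4 = 3, so the flip contributes +1; sign now -1
(3275/285): 3275 mod 285 = 140, so (3275/285) = (140/285)
factor out 2^2: 140 = 2^2·35; with 285 mod 8 = 5, (2/285) = -1; sign now -1; continue with (35/285)
flip (35/285) -> (285/35): both odd, 35 mod 4 = 3, 285 mod 4 = 1, so the flip contributes +1; sign now -1
(285/35): 285 mod 35 = 5, so (285/35) = (5/35)
flip (5/35) -> (35/5): both odd, 5 mod 4 = 1, 35 mod 4 = 3, so the flip contributes +1; sign now -1
(35/5): 35 mod 5 = 0, so (35/5) = (0/5)
reached (0/5); gcd(a, n) > 1, so (0/5) = 0 and the symbol is 0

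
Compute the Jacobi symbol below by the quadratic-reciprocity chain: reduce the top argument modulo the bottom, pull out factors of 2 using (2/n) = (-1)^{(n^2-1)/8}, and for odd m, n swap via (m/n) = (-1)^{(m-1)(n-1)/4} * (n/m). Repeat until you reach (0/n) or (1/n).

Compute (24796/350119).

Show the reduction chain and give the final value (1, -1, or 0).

24796 = 2^2·6199; (2/350119) = +1 since 350119 mod 8 = 7, so (24796/350119) = (+1)^2·(6199/350119); sign now +1
reciprocity: (6199/350119) = -1·(350119/6199) since 6199 mod 4 = 3, 350119 mod 4 = 3; sign now -1
(350119/6199) = (2975/6199)   [reduce mod 6199]
reciprocity: (2975/6199) = -1·(6199/2975) since 2975 mod 4 = 3, 6199 mod 4 = 3; sign now +1
(6199/2975) = (249/2975)   [reduce mod 2975]
reciprocity: (249/2975) = +1·(2975/249) since 249 mod 4 = 1, 2975 mod 4 = 3; sign now +1
(2975/249) = (236/249)   [reduce mod 249]
236 = 2^2·59; (2/249) = +1 since 249 mod 8 = 1, so (236/249) = (+1)^2·(59/249); sign now +1
reciprocity: (59/249) = +1·(249/59) since 59 mod 4 = 3, 249 mod 4 = 1; sign now +1
(249/59) = (13/59)   [reduce mod 59]
reciprocity: (13/59) = +1·(59/13) since 13 mod 4 = 1, 59 mod 4 = 3; sign now +1
(59/13) = (7/13)   [reduce mod 13]
reciprocity: (7/13) = +1·(13/7) since 7 mod 4 = 3, 13 mod 4 = 1; sign now +1
(13/7) = (6/7)   [reduce mod 7]
6 = 2^1·3; (2/7) = +1 since 7 mod 8 = 7, so (6/7) = (+1)^1·(3/7); sign now +1
reciprocity: (3/7) = -1·(7/3) since 3 mod 4 = 3, 7 mod 4 = 3; sign now -1
(7/3) = (1/3)   [reduce mod 3]
(1/3) = 1; final value = sign = -1

-1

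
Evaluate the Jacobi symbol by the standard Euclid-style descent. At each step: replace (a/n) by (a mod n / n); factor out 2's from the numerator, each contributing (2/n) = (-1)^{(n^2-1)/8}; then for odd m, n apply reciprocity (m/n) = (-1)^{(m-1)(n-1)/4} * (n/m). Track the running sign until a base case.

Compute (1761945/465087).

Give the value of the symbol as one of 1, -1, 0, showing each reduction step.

(1761945/465087) = (366684/465087)   [reduce mod 465087]
366684 = 2^2·91671; (2/465087) = +1 since 465087 mod 8 = 7, so (366684/465087) = (+1)^2·(91671/465087); sign now +1
reciprocity: (91671/465087) = -1·(465087/91671) since 91671 mod 4 = 3, 465087 mod 4 = 3; sign now -1
(465087/91671) = (6732/91671)   [reduce mod 91671]
6732 = 2^2·1683; (2/91671) = +1 since 91671 mod 8 = 7, so (6732/91671) = (+1)^2·(1683/91671); sign now -1
reciprocity: (1683/91671) = -1·(91671/1683) since 1683 mod 4 = 3, 91671 mod 4 = 3; sign now +1
(91671/1683) = (789/1683)   [reduce mod 1683]
reciprocity: (789/1683) = +1·(1683/789) since 789 mod 4 = 1, 1683 mod 4 = 3; sign now +1
(1683/789) = (105/789)   [reduce mod 789]
reciprocity: (105/789) = +1·(789/105) since 105 mod 4 = 1, 789 mod 4 = 1; sign now +1
(789/105) = (54/105)   [reduce mod 105]
54 = 2^1·27; (2/105) = +1 since 105 mod 8 = 1, so (54/105) = (+1)^1·(27/105); sign now +1
reciprocity: (27/105) = +1·(105/27) since 27 mod 4 = 3, 105 mod 4 = 1; sign now +1
(105/27) = (24/27)   [reduce mod 27]
24 = 2^3·3; (2/27) = -1 since 27 mod 8 = 3, so (24/27) = (-1)^3·(3/27); sign now -1
reciprocity: (3/27) = -1·(27/3) since 3 mod 4 = 3, 27 mod 4 = 3; sign now +1
(27/3) = (0/3)   [reduce mod 3]
(0/3) = 0   [gcd(a, n) > 1]; final value = 0

0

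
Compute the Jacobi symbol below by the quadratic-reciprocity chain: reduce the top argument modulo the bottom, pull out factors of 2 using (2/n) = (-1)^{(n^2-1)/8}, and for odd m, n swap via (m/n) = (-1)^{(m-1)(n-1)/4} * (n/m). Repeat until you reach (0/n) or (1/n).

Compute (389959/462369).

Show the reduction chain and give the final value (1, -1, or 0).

-1

flip (389959/462369) -> (462369/389959): both odd, 389959 mod 4 = 3, 462369 mod 4 = 1, so the flip contributes +1; sign now +1
(462369/389959): 462369 mod 389959 = 72410, so (462369/389959) = (72410/389959)
factor out 2^1: 72410 = 2^1·36205; with 389959 mod 8 = 7, (2/389959) = +1; sign now +1; continue with (36205/389959)
flip (36205/389959) -> (389959/36205): both odd, 36205 mod 4 = 1, 389959 mod 4 = 3, so the flip contributes +1; sign now +1
(389959/36205): 389959 mod 36205 = 27909, so (389959/36205) = (27909/36205)
flip (27909/36205) -> (36205/27909): both odd, 27909 mod 4 = 1, 36205 mod 4 = 1, so the flip contributes +1; sign now +1
(36205/27909): 36205 mod 27909 = 8296, so (36205/27909) = (8296/27909)
factor out 2^3: 8296 = 2^3·1037; with 27909 mod 8 = 5, (2/27909) = -1; sign now -1; continue with (1037/27909)
flip (1037/27909) -> (27909/1037): both odd, 1037 mod 4 = 1, 27909 mod 4 = 1, so the flip contributes +1; sign now -1
(27909/1037): 27909 mod 1037 = 947, so (27909/1037) = (947/1037)
flip (947/1037) -> (1037/947): both odd, 947 mod 4 = 3, 1037 mod 4 = 1, so the flip contributes +1; sign now -1
(1037/947): 1037 mod 947 = 90, so (1037/947) = (90/947)
factor out 2^1: 90 = 2^1·45; with 947 mod 8 = 3, (2/947) = -1; sign now +1; continue with (45/947)
flip (45/947) -> (947/45): both odd, 45 mod 4 = 1, 947 mod 4 = 3, so the flip contributes +1; sign now +1
(947/45): 947 mod 45 = 2, so (947/45) = (2/45)
factor out 2^1: 2 = 2^1·1; with 45 mod 8 = 5, (2/45) = -1; sign now -1; continue with (1/45)
reached (1/45) = 1, so the symbol is -1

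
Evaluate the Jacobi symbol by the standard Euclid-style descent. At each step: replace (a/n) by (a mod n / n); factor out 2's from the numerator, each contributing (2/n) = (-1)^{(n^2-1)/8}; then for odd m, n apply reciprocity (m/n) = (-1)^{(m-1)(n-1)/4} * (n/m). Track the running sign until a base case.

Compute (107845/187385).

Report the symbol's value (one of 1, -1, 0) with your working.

flip (107845/187385) -> (187385/107845): both odd, 107845 mod 4 = 1, 187385 mod 4 = 1, so the flip contributes +1; sign now +1
(187385/107845): 187385 mod 107845 = 79540, so (187385/107845) = (79540/107845)
factor out 2^2: 79540 = 2^2·19885; with 107845 mod 8 = 5, (2/107845) = -1; sign now +1; continue with (19885/107845)
flip (19885/107845) -> (107845/19885): both odd, 19885 mod 4 = 1, 107845 mod 4 = 1, so the flip contributes +1; sign now +1
(107845/19885): 107845 mod 19885 = 8420, so (107845/19885) = (8420/19885)
factor out 2^2: 8420 = 2^2·2105; with 19885 mod 8 = 5, (2/19885) = -1; sign now +1; continue with (2105/19885)
flip (2105/19885) -> (19885/2105): both odd, 2105 mod 4 = 1, 19885 mod 4 = 1, so the flip contributes +1; sign now +1
(19885/2105): 19885 mod 2105 = 940, so (19885/2105) = (940/2105)
factor out 2^2: 940 = 2^2·235; with 2105 mod 8 = 1, (2/2105) = +1; sign now +1; continue with (235/2105)
flip (235/2105) -> (2105/235): both odd, 235 mod 4 = 3, 2105 mod 4 = 1, so the flip contributes +1; sign now +1
(2105/235): 2105 mod 235 = 225, so (2105/235) = (225/235)
flip (225/235) -> (235/225): both odd, 225 mod 4 = 1, 235 mod 4 = 3, so the flip contributes +1; sign now +1
(235/225): 235 mod 225 = 10, so (235/225) = (10/225)
factor out 2^1: 10 = 2^1·5; with 225 mod 8 = 1, (2/225) = +1; sign now +1; continue with (5/225)
flip (5/225) -> (225/5): both odd, 5 mod 4 = 1, 225 mod 4 = 1, so the flip contributes +1; sign now +1
(225/5): 225 mod 5 = 0, so (225/5) = (0/5)
reached (0/5); gcd(a, n) > 1, so (0/5) = 0 and the symbol is 0

0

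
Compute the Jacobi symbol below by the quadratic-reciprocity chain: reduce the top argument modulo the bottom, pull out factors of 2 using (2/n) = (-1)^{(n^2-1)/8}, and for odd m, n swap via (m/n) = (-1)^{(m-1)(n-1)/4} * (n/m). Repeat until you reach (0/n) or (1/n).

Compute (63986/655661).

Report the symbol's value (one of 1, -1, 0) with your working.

0

factor out 2^1: 63986 = 2^1·31993; with 655661 mod 8 = 5, (2/655661) = -1; sign now -1; continue with (31993/655661)
flip (31993/655661) -> (655661/31993): both odd, 31993 mod 4 = 1, 655661 mod 4 = 1, so the flip contributes +1; sign now -1
(655661/31993): 655661 mod 31993 = 15801, so (655661/31993) = (15801/31993)
flip (15801/31993) -> (31993/15801): both odd, 15801 mod 4 = 1, 31993 mod 4 = 1, so the flip contributes +1; sign now -1
(31993/15801): 31993 mod 15801 = 391, so (31993/15801) = (391/15801)
flip (391/15801) -> (15801/391): both odd, 391 mod 4 = 3, 15801 mod 4 = 1, so the flip contributes +1; sign now -1
(15801/391): 15801 mod 391 = 161, so (15801/391) = (161/391)
flip (161/391) -> (391/161): both odd, 161 mod 4 = 1, 391 mod 4 = 3, so the flip contributes +1; sign now -1
(391/161): 391 mod 161 = 69, so (391/161) = (69/161)
flip (69/161) -> (161/69): both odd, 69 mod 4 = 1, 161 mod 4 = 1, so the flip contributes +1; sign now -1
(161/69): 161 mod 69 = 23, so (161/69) = (23/69)
flip (23/69) -> (69/23): both odd, 23 mod 4 = 3, 69 mod 4 = 1, so the flip contributes +1; sign now -1
(69/23): 69 mod 23 = 0, so (69/23) = (0/23)
reached (0/23); gcd(a, n) > 1, so (0/23) = 0 and the symbol is 0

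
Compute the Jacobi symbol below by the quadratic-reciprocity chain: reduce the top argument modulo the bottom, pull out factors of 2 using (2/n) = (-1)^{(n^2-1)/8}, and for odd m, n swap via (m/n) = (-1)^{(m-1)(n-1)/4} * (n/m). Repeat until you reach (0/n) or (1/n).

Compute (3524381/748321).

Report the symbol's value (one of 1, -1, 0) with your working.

(3524381/748321): 3524381 mod 748321 = 531097, so (3524381/748321) = (531097/748321)
flip (531097/748321) -> (748321/531097): both odd, 531097 mod 4 = 1, 748321 mod 4 = 1, so the flip contributes +1; sign now +1
(748321/531097): 748321 mod 531097 = 217224, so (748321/531097) = (217224/531097)
factor out 2^3: 217224 = 2^3·27153; with 531097 mod 8 = 1, (2/531097) = +1; sign now +1; continue with (27153/531097)
flip (27153/531097) -> (531097/27153): both odd, 27153 mod 4 = 1, 531097 mod 4 = 1, so the flip contributes +1; sign now +1
(531097/27153): 531097 mod 27153 = 15190, so (531097/27153) = (15190/27153)
factor out 2^1: 15190 = 2^1·7595; with 27153 mod 8 = 1, (2/27153) = +1; sign now +1; continue with (7595/27153)
flip (7595/27153) -> (27153/7595): both odd, 7595 mod 4 = 3, 27153 mod 4 = 1, so the flip contributes +1; sign now +1
(27153/7595): 27153 mod 7595 = 4368, so (27153/7595) = (4368/7595)
factor out 2^4: 4368 = 2^4·273; with 7595 mod 8 = 3, (2/7595) = -1; sign now +1; continue with (273/7595)
flip (273/7595) -> (7595/273): both odd, 273 mod 4 = 1, 7595 mod 4 = 3, so the flip contributes +1; sign now +1
(7595/273): 7595 mod 273 = 224, so (7595/273) = (224/273)
factor out 2^5: 224 = 2^5·7; with 273 mod 8 = 1, (2/273) = +1; sign now +1; continue with (7/273)
flip (7/273) -> (273/7): both odd, 7 mod 4 = 3, 273 mod 4 = 1, so the flip contributes +1; sign now +1
(273/7): 273 mod 7 = 0, so (273/7) = (0/7)
reached (0/7); gcd(a, n) > 1, so (0/7) = 0 and the symbol is 0

0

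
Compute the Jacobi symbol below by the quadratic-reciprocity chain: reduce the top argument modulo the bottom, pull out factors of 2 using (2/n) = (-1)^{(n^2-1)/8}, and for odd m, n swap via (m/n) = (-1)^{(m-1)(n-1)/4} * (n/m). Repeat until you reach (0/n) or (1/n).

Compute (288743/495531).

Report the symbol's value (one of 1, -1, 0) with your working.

-1

flip (288743/495531) -> (495531/288743): both odd, 288743 mod 4 = 3, 495531 mod 4 = 3, so the flip contributes -1; sign now -1
(495531/288743): 495531 mod 288743 = 206788, so (495531/288743) = (206788/288743)
factor out 2^2: 206788 = 2^2·51697; with 288743 mod 8 = 7, (2/288743) = +1; sign now -1; continue with (51697/288743)
flip (51697/288743) -> (288743/51697): both odd, 51697 mod 4 = 1, 288743 mod 4 = 3, so the flip contributes +1; sign now -1
(288743/51697): 288743 mod 51697 = 30258, so (288743/51697) = (30258/51697)
factor out 2^1: 30258 = 2^1·15129; with 51697 mod 8 = 1, (2/51697) = +1; sign now -1; continue with (15129/51697)
flip (15129/51697) -> (51697/15129): both odd, 15129 mod 4 = 1, 51697 mod 4 = 1, so the flip contributes +1; sign now -1
(51697/15129): 51697 mod 15129 = 6310, so (51697/15129) = (6310/15129)
factor out 2^1: 6310 = 2^1·3155; with 15129 mod 8 = 1, (2/15129) = +1; sign now -1; continue with (3155/15129)
flip (3155/15129) -> (15129/3155): both odd, 3155 mod 4 = 3, 15129 mod 4 = 1, so the flip contributes +1; sign now -1
(15129/3155): 15129 mod 3155 = 2509, so (15129/3155) = (2509/3155)
flip (2509/3155) -> (3155/2509): both odd, 2509 mod 4 = 1, 3155 mod 4 = 3, so the flip contributes +1; sign now -1
(3155/2509): 3155 mod 2509 = 646, so (3155/2509) = (646/2509)
factor out 2^1: 646 = 2^1·323; with 2509 mod 8 = 5, (2/2509) = -1; sign now +1; continue with (323/2509)
flip (323/2509) -> (2509/323): both odd, 323 mod 4 = 3, 2509 mod 4 = 1, so the flip contributes +1; sign now +1
(2509/323): 2509 mod 323 = 248, so (2509/323) = (248/323)
factor out 2^3: 248 = 2^3·31; with 323 mod 8 = 3, (2/323) = -1; sign now -1; continue with (31/323)
flip (31/323) -> (323/31): both odd, 31 mod 4 = 3, 323 mod 4 = 3, so the flip contributes -1; sign now +1
(323/31): 323 mod 31 = 13, so (323/31) = (13/31)
flip (13/31) -> (31/13): both odd, 13 mod 4 = 1, 31 mod 4 = 3, so the flip contributes +1; sign now +1
(31/13): 31 mod 13 = 5, so (31/13) = (5/13)
flip (5/13) -> (13/5): both odd, 5 mod 4 = 1, 13 mod 4 = 1, so the flip contributes +1; sign now +1
(13/5): 13 mod 5 = 3, so (13/5) = (3/5)
flip (3/5) -> (5/3): both odd, 3 mod 4 = 3, 5 mod 4 = 1, so the flip contributes +1; sign now +1
(5/3): 5 mod 3 = 2, so (5/3) = (2/3)
factor out 2^1: 2 = 2^1·1; with 3 mod 8 = 3, (2/3) = -1; sign now -1; continue with (1/3)
reached (1/3) = 1, so the symbol is -1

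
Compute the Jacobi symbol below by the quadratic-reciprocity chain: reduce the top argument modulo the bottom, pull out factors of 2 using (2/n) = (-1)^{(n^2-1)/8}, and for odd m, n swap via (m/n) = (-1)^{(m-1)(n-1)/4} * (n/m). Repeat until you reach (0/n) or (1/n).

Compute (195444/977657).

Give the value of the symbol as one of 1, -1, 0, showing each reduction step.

195444 = 2^2·48861; (2/977657) = +1 since 977657 mod 8 = 1, so (195444/977657) = (+1)^2·(48861/977657); sign now +1
reciprocity: (48861/977657) = +1·(977657/48861) since 48861 mod 4 = 1, 977657 mod 4 = 1; sign now +1
(977657/48861) = (437/48861)   [reduce mod 48861]
reciprocity: (437/48861) = +1·(48861/437) since 437 mod 4 = 1, 48861 mod 4 = 1; sign now +1
(48861/437) = (354/437)   [reduce mod 437]
354 = 2^1·177; (2/437) = -1 since 437 mod 8 = 5, so (354/437) = (-1)^1·(177/437); sign now -1
reciprocity: (177/437) = +1·(437/177) since 177 mod 4 = 1, 437 mod 4 = 1; sign now -1
(437/177) = (83/177)   [reduce mod 177]
reciprocity: (83/177) = +1·(177/83) since 83 mod 4 = 3, 177 mod 4 = 1; sign now -1
(177/83) = (11/83)   [reduce mod 83]
reciprocity: (11/83) = -1·(83/11) since 11 mod 4 = 3, 83 mod 4 = 3; sign now +1
(83/11) = (6/11)   [reduce mod 11]
6 = 2^1·3; (2/11) = -1 since 11 mod 8 = 3, so (6/11) = (-1)^1·(3/11); sign now -1
reciprocity: (3/11) = -1·(11/3) since 3 mod 4 = 3, 11 mod 4 = 3; sign now +1
(11/3) = (2/3)   [reduce mod 3]
2 = 2^1·1; (2/3) = -1 since 3 mod 8 = 3, so (2/3) = (-1)^1·(1/3); sign now -1
(1/3) = 1; final value = sign = -1

-1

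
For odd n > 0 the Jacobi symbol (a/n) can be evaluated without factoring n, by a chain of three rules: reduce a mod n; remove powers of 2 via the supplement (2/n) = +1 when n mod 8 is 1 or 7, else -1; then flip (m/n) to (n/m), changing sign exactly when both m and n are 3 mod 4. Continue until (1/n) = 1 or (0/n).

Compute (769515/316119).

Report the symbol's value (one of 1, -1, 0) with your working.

(769515/316119) = (137277/316119)   [reduce mod 316119]
reciprocity: (137277/316119) = +1·(316119/137277) since 137277 mod 4 = 1, 316119 mod 4 = 3; sign now +1
(316119/137277) = (41565/137277)   [reduce mod 137277]
reciprocity: (41565/137277) = +1·(137277/41565) since 41565 mod 4 = 1, 137277 mod 4 = 1; sign now +1
(137277/41565) = (12582/41565)   [reduce mod 41565]
12582 = 2^1·6291; (2/41565) = -1 since 41565 mod 8 = 5, so (12582/41565) = (-1)^1·(6291/41565); sign now -1
reciprocity: (6291/41565) = +1·(41565/6291) since 6291 mod 4 = 3, 41565 mod 4 = 1; sign now -1
(41565/6291) = (3819/6291)   [reduce mod 6291]
reciprocity: (3819/6291) = -1·(6291/3819) since 3819 mod 4 = 3, 6291 mod 4 = 3; sign now +1
(6291/3819) = (2472/3819)   [reduce mod 3819]
2472 = 2^3·309; (2/3819) = -1 since 3819 mod 8 = 3, so (2472/3819) = (-1)^3·(309/3819); sign now -1
reciprocity: (309/3819) = +1·(3819/309) since 309 mod 4 = 1, 3819 mod 4 = 3; sign now -1
(3819/309) = (111/309)   [reduce mod 309]
reciprocity: (111/309) = +1·(309/111) since 111 mod 4 = 3, 309 mod 4 = 1; sign now -1
(309/111) = (87/111)   [reduce mod 111]
reciprocity: (87/111) = -1·(111/87) since 87 mod 4 = 3, 111 mod 4 = 3; sign now +1
(111/87) = (24/87)   [reduce mod 87]
24 = 2^3·3; (2/87) = +1 since 87 mod 8 = 7, so (24/87) = (+1)^3·(3/87); sign now +1
reciprocity: (3/87) = -1·(87/3) since 3 mod 4 = 3, 87 mod 4 = 3; sign now -1
(87/3) = (0/3)   [reduce mod 3]
(0/3) = 0   [gcd(a, n) > 1]; final value = 0

0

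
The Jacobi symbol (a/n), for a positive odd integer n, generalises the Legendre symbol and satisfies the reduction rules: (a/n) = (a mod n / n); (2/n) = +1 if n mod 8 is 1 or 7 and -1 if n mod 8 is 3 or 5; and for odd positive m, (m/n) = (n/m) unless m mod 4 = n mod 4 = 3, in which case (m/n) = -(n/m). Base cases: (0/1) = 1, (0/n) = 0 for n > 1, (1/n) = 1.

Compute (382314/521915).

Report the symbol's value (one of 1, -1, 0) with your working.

-1

factor out 2^1: 382314 = 2^1·191157; with 521915 mod 8 = 3, (2/521915) = -1; sign now -1; continue with (191157/521915)
flip (191157/521915) -> (521915/191157): both odd, 191157 mod 4 = 1, 521915 mod 4 = 3, so the flip contributes +1; sign now -1
(521915/191157): 521915 mod 191157 = 139601, so (521915/191157) = (139601/191157)
flip (139601/191157) -> (191157/139601): both odd, 139601 mod 4 = 1, 191157 mod 4 = 1, so the flip contributes +1; sign now -1
(191157/139601): 191157 mod 139601 = 51556, so (191157/139601) = (51556/139601)
factor out 2^2: 51556 = 2^2·12889; with 139601 mod 8 = 1, (2/139601) = +1; sign now -1; continue with (12889/139601)
flip (12889/139601) -> (139601/12889): both odd, 12889 mod 4 = 1, 139601 mod 4 = 1, so the flip contributes +1; sign now -1
(139601/12889): 139601 mod 12889 = 10711, so (139601/12889) = (10711/12889)
flip (10711/12889) -> (12889/10711): both odd, 10711 mod 4 = 3, 12889 mod 4 = 1, so the flip contributes +1; sign now -1
(12889/10711): 12889 mod 10711 = 2178, so (12889/10711) = (2178/10711)
factor out 2^1: 2178 = 2^1·1089; with 10711 mod 8 = 7, (2/10711) = +1; sign now -1; continue with (1089/10711)
flip (1089/10711) -> (10711/1089): both odd, 1089 mod 4 = 1, 10711 mod 4 = 3, so the flip contributes +1; sign now -1
(10711/1089): 10711 mod 1089 = 910, so (10711/1089) = (910/1089)
factor out 2^1: 910 = 2^1·455; with 1089 mod 8 = 1, (2/1089) = +1; sign now -1; continue with (455/1089)
flip (455/1089) -> (1089/455): both odd, 455 mod 4 = 3, 1089 mod 4 = 1, so the flip contributes +1; sign now -1
(1089/455): 1089 mod 455 = 179, so (1089/455) = (179/455)
flip (179/455) -> (455/179): both odd, 179 mod 4 = 3, 455 mod 4 = 3, so the flip contributes -1; sign now +1
(455/179): 455 mod 179 = 97, so (455/179) = (97/179)
flip (97/179) -> (179/97): both odd, 97 mod 4 = 1, 179 mod 4 = 3, so the flip contributes +1; sign now +1
(179/97): 179 mod 97 = 82, so (179/97) = (82/97)
factor out 2^1: 82 = 2^1·41; with 97 mod 8 = 1, (2/97) = +1; sign now +1; continue with (41/97)
flip (41/97) -> (97/41): both odd, 41 mod 4 = 1, 97 mod 4 = 1, so the flip contributes +1; sign now +1
(97/41): 97 mod 41 = 15, so (97/41) = (15/41)
flip (15/41) -> (41/15): both odd, 15 mod 4 = 3, 41 mod 4 = 1, so the flip contributes +1; sign now +1
(41/15): 41 mod 15 = 11, so (41/15) = (11/15)
flip (11/15) -> (15/11): both odd, 11 mod 4 = 3, 15 mod 4 = 3, so the flip contributes -1; sign now -1
(15/11): 15 mod 11 = 4, so (15/11) = (4/11)
factor out 2^2: 4 = 2^2·1; with 11 mod 8 = 3, (2/11) = -1; sign now -1; continue with (1/11)
reached (1/11) = 1, so the symbol is -1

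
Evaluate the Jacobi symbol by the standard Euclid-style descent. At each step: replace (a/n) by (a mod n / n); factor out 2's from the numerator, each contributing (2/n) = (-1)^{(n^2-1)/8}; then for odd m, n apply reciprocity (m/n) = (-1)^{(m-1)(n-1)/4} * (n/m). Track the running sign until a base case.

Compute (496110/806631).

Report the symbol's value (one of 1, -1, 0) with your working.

0

factor out 2^1: 496110 = 2^1·248055; with 806631 mod 8 = 7, (2/806631) = +1; sign now +1; continue with (248055/806631)
flip (248055/806631) -> (806631/248055): both odd, 248055 mod 4 = 3, 806631 mod 4 = 3, so the flip contributes -1; sign now -1
(806631/248055): 806631 mod 248055 = 62466, so (806631/248055) = (62466/248055)
factor out 2^1: 62466 = 2^1·31233; with 248055 mod 8 = 7, (2/248055) = +1; sign now -1; continue with (31233/248055)
flip (31233/248055) -> (248055/31233): both odd, 31233 mod 4 = 1, 248055 mod 4 = 3, so the flip contributes +1; sign now -1
(248055/31233): 248055 mod 31233 = 29424, so (248055/31233) = (29424/31233)
factor out 2^4: 29424 = 2^4·1839; with 31233 mod 8 = 1, (2/31233) = +1; sign now -1; continue with (1839/31233)
flip (1839/31233) -> (31233/1839): both odd, 1839 mod 4 = 3, 31233 mod 4 = 1, so the flip contributes +1; sign now -1
(31233/1839): 31233 mod 1839 = 1809, so (31233/1839) = (1809/1839)
flip (1809/1839) -> (1839/1809): both odd, 1809 mod 4 = 1, 1839 mod 4 = 3, so the flip contributes +1; sign now -1
(1839/1809): 1839 mod 1809 = 30, so (1839/1809) = (30/1809)
factor out 2^1: 30 = 2^1·15; with 1809 mod 8 = 1, (2/1809) = +1; sign now -1; continue with (15/1809)
flip (15/1809) -> (1809/15): both odd, 15 mod 4 = 3, 1809 mod 4 = 1, so the flip contributes +1; sign now -1
(1809/15): 1809 mod 15 = 9, so (1809/15) = (9/15)
flip (9/15) -> (15/9): both odd, 9 mod 4 = 1, 15 mod 4 = 3, so the flip contributes +1; sign now -1
(15/9): 15 mod 9 = 6, so (15/9) = (6/9)
factor out 2^1: 6 = 2^1·3; with 9 mod 8 = 1, (2/9) = +1; sign now -1; continue with (3/9)
flip (3/9) -> (9/3): both odd, 3 mod 4 = 3, 9 mod 4 = 1, so the flip contributes +1; sign now -1
(9/3): 9 mod 3 = 0, so (9/3) = (0/3)
reached (0/3); gcd(a, n) > 1, so (0/3) = 0 and the symbol is 0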